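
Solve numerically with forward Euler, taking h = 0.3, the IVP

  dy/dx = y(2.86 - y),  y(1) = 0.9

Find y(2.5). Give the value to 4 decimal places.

2.8477

Euler: y_{n+1} = y_n + h·f(x_n, y_n).
x=1.000000, y=0.900000: f=1.764000 → y ← 0.900000 + 0.3·1.764000 = 1.429200
x=1.300000, y=1.429200: f=2.044899 → y ← 1.429200 + 0.3·2.044899 = 2.042670
x=1.600000, y=2.042670: f=1.669536 → y ← 2.042670 + 0.3·1.669536 = 2.543531
x=1.900000, y=2.543531: f=0.804950 → y ← 2.543531 + 0.3·0.804950 = 2.785015
x=2.200000, y=2.785015: f=0.208833 → y ← 2.785015 + 0.3·0.208833 = 2.847665
y(2.5) ≈ 2.8477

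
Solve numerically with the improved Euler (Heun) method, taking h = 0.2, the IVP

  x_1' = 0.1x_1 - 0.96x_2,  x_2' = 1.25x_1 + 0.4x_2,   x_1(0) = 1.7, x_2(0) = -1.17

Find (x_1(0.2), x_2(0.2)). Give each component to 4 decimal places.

1.9294, -0.7930

Heun on (x_1,x_2): k1 = f(s_n, state_n); k2 = f(s_n + h, state_n + h·k1); state_{n+1} = state_n + (h/2)·(k1 + k2).
0.000000: (1.700000, -1.170000)
  k1 = (1.293200, 1.657000)
  predictor → (1.958640, -0.838600)
  k2 = (1.000920, 2.112860)
  → (1.929412, -0.793014)
(x_1(0.2), x_2(0.2)) ≈ (1.9294, -0.7930)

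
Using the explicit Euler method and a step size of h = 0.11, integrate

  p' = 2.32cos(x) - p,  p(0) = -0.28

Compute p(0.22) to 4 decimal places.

0.2590

Euler: p_{n+1} = p_n + h·f(x_n, p_n).
x=0.000000, p=-0.280000: f=2.600000 → p ← -0.280000 + 0.11·2.600000 = 0.006000
x=0.110000, p=0.006000: f=2.299978 → p ← 0.006000 + 0.11·2.299978 = 0.258998
p(0.22) ≈ 0.2590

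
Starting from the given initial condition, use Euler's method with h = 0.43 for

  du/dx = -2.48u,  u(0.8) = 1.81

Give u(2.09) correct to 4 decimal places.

Euler: u_{n+1} = u_n + h·f(x_n, u_n).
x=0.800000, u=1.810000: f=-4.488800 → u ← 1.810000 + 0.43·(-4.488800) = -0.120184
x=1.230000, u=-0.120184: f=0.298056 → u ← -0.120184 + 0.43·0.298056 = 0.007980
x=1.660000, u=0.007980: f=-0.019791 → u ← 0.007980 + 0.43·(-0.019791) = -0.000530
u(2.09) ≈ -0.0005

-0.0005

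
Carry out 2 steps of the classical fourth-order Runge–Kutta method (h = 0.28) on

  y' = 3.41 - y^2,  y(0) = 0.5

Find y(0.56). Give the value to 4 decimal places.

1.5936

RK4: k1 = f(x_n, y_n); k2 = f(x_n + h/2, y_n + (h/2)·k1); k3 = f(x_n + h/2, y_n + (h/2)·k2); k4 = f(x_n + h, y_n + h·k3); y_{n+1} = y_n + (h/6)·(k1 + 2k2 + 2k3 + k4).
x=0.000000, y=0.500000:
  k1 = f(0.000000, 0.500000) = 3.160000
  k2 = f(0.140000, 0.942400) = 2.521882
  k3 = f(0.140000, 0.853064) = 2.682283
  k4 = f(0.280000, 1.251039) = 1.844901
  y ← 0.500000 + (0.28/6)·(k1 + 2k2 + 2k3 + k4) = 1.219284
x=0.280000, y=1.219284:
  k1 = f(0.280000, 1.219284) = 1.923346
  k2 = f(0.420000, 1.488553) = 1.194211
  k3 = f(0.420000, 1.386474) = 1.487691
  k4 = f(0.560000, 1.635838) = 0.734036
  y ← 1.219284 + (0.28/6)·(k1 + 2k2 + 2k3 + k4) = 1.593606
y(0.56) ≈ 1.5936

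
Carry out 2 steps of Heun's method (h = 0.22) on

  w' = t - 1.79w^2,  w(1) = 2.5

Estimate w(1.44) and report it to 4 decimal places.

Heun: k1 = f(t_n, w_n); k2 = f(t_n + h, w_n + h·k1); w_{n+1} = w_n + (h/2)·(k1 + k2).
t=1.000000, w=2.500000:
  k1 = f(1.000000, 2.500000) = -10.187500
  k2 = f(1.220000, 0.258750) = 1.100157
  w ← 2.500000 + (0.22/2)·(-10.187500 + 1.100157) = 1.500392
t=1.220000, w=1.500392:
  k1 = f(1.220000, 1.500392) = -2.809607
  k2 = f(1.440000, 0.882279) = 0.046636
  w ← 1.500392 + (0.22/2)·(-2.809607 + 0.046636) = 1.196465
w(1.44) ≈ 1.1965

1.1965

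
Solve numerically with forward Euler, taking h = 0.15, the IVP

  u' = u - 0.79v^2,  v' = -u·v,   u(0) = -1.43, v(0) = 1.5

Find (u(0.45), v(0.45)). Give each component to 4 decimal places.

-3.6308, 3.2550

Euler on (u,v): u_{n+1} = u_n + h·u', v_{n+1} = v_n + h·v'.
0.000000: (-1.430000, 1.500000); f=(-3.207500, 2.145000) → (-1.911125, 1.821750)
0.150000: (-1.911125, 1.821750); f=(-4.532956, 3.481592) → (-2.591068, 2.343989)
0.300000: (-2.591068, 2.343989); f=(-6.931552, 6.073435) → (-3.630801, 3.255004)
(u(0.45), v(0.45)) ≈ (-3.6308, 3.2550)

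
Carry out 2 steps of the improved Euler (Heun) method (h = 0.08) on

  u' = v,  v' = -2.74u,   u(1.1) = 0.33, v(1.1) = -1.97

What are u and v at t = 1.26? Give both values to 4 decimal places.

Heun on (u,v): k1 = f(t_n, state_n); k2 = f(t_n + h, state_n + h·k1); state_{n+1} = state_n + (h/2)·(k1 + k2).
1.100000: (0.330000, -1.970000)
  k1 = (-1.970000, -0.904200)
  predictor → (0.172400, -2.042336)
  k2 = (-2.042336, -0.472376)
  → (0.169507, -2.025063)
1.180000: (0.169507, -2.025063)
  k1 = (-2.025063, -0.464448)
  predictor → (0.007502, -2.062219)
  k2 = (-2.062219, -0.020554)
  → (0.006015, -2.044463)
(u(1.26), v(1.26)) ≈ (0.0060, -2.0445)

0.0060, -2.0445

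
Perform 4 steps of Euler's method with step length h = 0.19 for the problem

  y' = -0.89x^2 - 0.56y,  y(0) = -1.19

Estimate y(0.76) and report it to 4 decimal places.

-0.8404

Euler: y_{n+1} = y_n + h·f(x_n, y_n).
x=0.000000, y=-1.190000: f=0.666400 → y ← -1.190000 + 0.19·0.666400 = -1.063384
x=0.190000, y=-1.063384: f=0.563366 → y ← -1.063384 + 0.19·0.563366 = -0.956344
x=0.380000, y=-0.956344: f=0.407037 → y ← -0.956344 + 0.19·0.407037 = -0.879007
x=0.570000, y=-0.879007: f=0.203083 → y ← -0.879007 + 0.19·0.203083 = -0.840422
y(0.76) ≈ -0.8404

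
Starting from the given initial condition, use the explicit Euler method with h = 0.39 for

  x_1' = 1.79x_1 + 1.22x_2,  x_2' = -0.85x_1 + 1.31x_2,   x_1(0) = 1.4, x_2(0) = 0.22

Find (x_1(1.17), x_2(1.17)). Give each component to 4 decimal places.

6.5644, -2.9202

Euler on (x_1,x_2): x_1_{n+1} = x_1_n + h·x_1', x_2_{n+1} = x_2_n + h·x_2'.
0.000000: (1.400000, 0.220000); f=(2.774400, -0.901800) → (2.482016, -0.131702)
0.390000: (2.482016, -0.131702); f=(4.282132, -2.282243) → (4.152048, -1.021777)
0.780000: (4.152048, -1.021777); f=(6.185597, -4.867768) → (6.564431, -2.920206)
(x_1(1.17), x_2(1.17)) ≈ (6.5644, -2.9202)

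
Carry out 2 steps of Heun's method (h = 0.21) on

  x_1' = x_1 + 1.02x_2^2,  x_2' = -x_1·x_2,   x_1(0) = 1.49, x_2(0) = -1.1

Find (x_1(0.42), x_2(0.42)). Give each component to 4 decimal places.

2.6262, -0.4803

Heun on (x_1,x_2): k1 = f(t_n, state_n); k2 = f(t_n + h, state_n + h·k1); state_{n+1} = state_n + (h/2)·(k1 + k2).
0.000000: (1.490000, -1.100000)
  k1 = (2.724200, 1.639000)
  predictor → (2.062082, -0.755810)
  k2 = (2.644756, 1.558542)
  → (2.053740, -0.764258)
0.210000: (2.053740, -0.764258)
  k1 = (2.649513, 1.569588)
  predictor → (2.610138, -0.434645)
  k2 = (2.802832, 1.134483)
  → (2.626237, -0.480331)
(x_1(0.42), x_2(0.42)) ≈ (2.6262, -0.4803)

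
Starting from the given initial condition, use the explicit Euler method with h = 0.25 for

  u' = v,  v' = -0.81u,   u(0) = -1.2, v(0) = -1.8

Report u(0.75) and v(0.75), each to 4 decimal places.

-2.3450, -0.8099

Euler on (u,v): u_{n+1} = u_n + h·u', v_{n+1} = v_n + h·v'.
0.000000: (-1.200000, -1.800000); f=(-1.800000, 0.972000) → (-1.650000, -1.557000)
0.250000: (-1.650000, -1.557000); f=(-1.557000, 1.336500) → (-2.039250, -1.222875)
0.500000: (-2.039250, -1.222875); f=(-1.222875, 1.651793) → (-2.344969, -0.809927)
(u(0.75), v(0.75)) ≈ (-2.3450, -0.8099)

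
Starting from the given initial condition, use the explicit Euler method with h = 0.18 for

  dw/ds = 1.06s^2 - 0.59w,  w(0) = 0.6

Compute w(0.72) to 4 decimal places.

0.4656

Euler: w_{n+1} = w_n + h·f(s_n, w_n).
s=0.000000, w=0.600000: f=-0.354000 → w ← 0.600000 + 0.18·(-0.354000) = 0.536280
s=0.180000, w=0.536280: f=-0.282061 → w ← 0.536280 + 0.18·(-0.282061) = 0.485509
s=0.360000, w=0.485509: f=-0.149074 → w ← 0.485509 + 0.18·(-0.149074) = 0.458676
s=0.540000, w=0.458676: f=0.038477 → w ← 0.458676 + 0.18·0.038477 = 0.465602
w(0.72) ≈ 0.4656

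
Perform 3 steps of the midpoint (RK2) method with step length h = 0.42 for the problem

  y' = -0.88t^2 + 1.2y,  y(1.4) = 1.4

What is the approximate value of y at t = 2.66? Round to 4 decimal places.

Midpoint: k1 = f(t_n, y_n); k2 = f(t_n + h/2, y_n + (h/2)·k1); y_{n+1} = y_n + h·k2.
t=1.400000, y=1.400000:
  k1 = f(1.400000, 1.400000) = -0.044800
  k2 = f(1.610000, 1.390592) = -0.612338
  y ← 1.400000 + 0.42·(-0.612338) = 1.142818
t=1.820000, y=1.142818:
  k1 = f(1.820000, 1.142818) = -1.543530
  k2 = f(2.030000, 0.818677) = -2.643980
  y ← 1.142818 + 0.42·(-2.643980) = 0.032347
t=2.240000, y=0.032347:
  k1 = f(2.240000, 0.032347) = -4.376672
  k2 = f(2.450000, -0.886754) = -6.346305
  y ← 0.032347 + 0.42·(-6.346305) = -2.633102
y(2.66) ≈ -2.6331

-2.6331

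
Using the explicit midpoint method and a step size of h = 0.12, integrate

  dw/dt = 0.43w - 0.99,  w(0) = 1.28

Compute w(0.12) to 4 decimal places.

1.2259

Midpoint: k1 = f(t_n, w_n); k2 = f(t_n + h/2, w_n + (h/2)·k1); w_{n+1} = w_n + h·k2.
t=0.000000, w=1.280000:
  k1 = f(0.000000, 1.280000) = -0.439600
  k2 = f(0.060000, 1.253624) = -0.450942
  w ← 1.280000 + 0.12·(-0.450942) = 1.225887
w(0.12) ≈ 1.2259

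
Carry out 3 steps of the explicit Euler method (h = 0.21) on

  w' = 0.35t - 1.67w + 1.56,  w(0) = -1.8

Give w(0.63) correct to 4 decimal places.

0.2266

Euler: w_{n+1} = w_n + h·f(t_n, w_n).
t=0.000000, w=-1.800000: f=4.566000 → w ← -1.800000 + 0.21·4.566000 = -0.841140
t=0.210000, w=-0.841140: f=3.038204 → w ← -0.841140 + 0.21·3.038204 = -0.203117
t=0.420000, w=-0.203117: f=2.046206 → w ← -0.203117 + 0.21·2.046206 = 0.226586
w(0.63) ≈ 0.2266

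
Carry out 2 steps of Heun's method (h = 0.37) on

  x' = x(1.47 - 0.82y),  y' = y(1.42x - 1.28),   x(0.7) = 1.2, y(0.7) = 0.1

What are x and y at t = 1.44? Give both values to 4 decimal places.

3.1755, 0.2883

Heun on (x,y): k1 = f(t_n, state_n); k2 = f(t_n + h, state_n + h·k1); state_{n+1} = state_n + (h/2)·(k1 + k2).
0.700000: (1.200000, 0.100000)
  k1 = (1.665600, 0.042400)
  predictor → (1.816272, 0.115688)
  k2 = (2.497621, 0.150291)
  → (1.970196, 0.135648)
1.070000: (1.970196, 0.135648)
  k1 = (2.677041, 0.205870)
  predictor → (2.960701, 0.211820)
  k2 = (3.837980, 0.619402)
  → (3.175475, 0.288323)
(x(1.44), y(1.44)) ≈ (3.1755, 0.2883)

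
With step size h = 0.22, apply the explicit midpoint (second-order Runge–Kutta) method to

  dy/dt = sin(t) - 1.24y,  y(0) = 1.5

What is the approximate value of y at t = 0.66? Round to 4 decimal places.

Midpoint: k1 = f(t_n, y_n); k2 = f(t_n + h/2, y_n + (h/2)·k1); y_{n+1} = y_n + h·k2.
t=0.000000, y=1.500000:
  k1 = f(0.000000, 1.500000) = -1.860000
  k2 = f(0.110000, 1.295400) = -1.496518
  y ← 1.500000 + 0.22·(-1.496518) = 1.170766
t=0.220000, y=1.170766:
  k1 = f(0.220000, 1.170766) = -1.233520
  k2 = f(0.330000, 1.035079) = -0.959455
  y ← 1.170766 + 0.22·(-0.959455) = 0.959686
t=0.440000, y=0.959686:
  k1 = f(0.440000, 0.959686) = -0.764071
  k2 = f(0.550000, 0.875638) = -0.563104
  y ← 0.959686 + 0.22·(-0.563104) = 0.835803
y(0.66) ≈ 0.8358

0.8358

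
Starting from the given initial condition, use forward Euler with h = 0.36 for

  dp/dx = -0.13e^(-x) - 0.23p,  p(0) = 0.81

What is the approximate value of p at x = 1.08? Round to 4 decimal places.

0.5329

Euler: p_{n+1} = p_n + h·f(x_n, p_n).
x=0.000000, p=0.810000: f=-0.316300 → p ← 0.810000 + 0.36·(-0.316300) = 0.696132
x=0.360000, p=0.696132: f=-0.250808 → p ← 0.696132 + 0.36·(-0.250808) = 0.605841
x=0.720000, p=0.605841: f=-0.202621 → p ← 0.605841 + 0.36·(-0.202621) = 0.532897
p(1.08) ≈ 0.5329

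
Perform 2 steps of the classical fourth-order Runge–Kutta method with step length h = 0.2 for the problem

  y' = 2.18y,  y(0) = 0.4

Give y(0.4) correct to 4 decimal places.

0.9565

RK4: k1 = f(x_n, y_n); k2 = f(x_n + h/2, y_n + (h/2)·k1); k3 = f(x_n + h/2, y_n + (h/2)·k2); k4 = f(x_n + h, y_n + h·k3); y_{n+1} = y_n + (h/6)·(k1 + 2k2 + 2k3 + k4).
x=0.000000, y=0.400000:
  k1 = f(0.000000, 0.400000) = 0.872000
  k2 = f(0.100000, 0.487200) = 1.062096
  k3 = f(0.100000, 0.506210) = 1.103537
  k4 = f(0.200000, 0.620707) = 1.353142
  y ← 0.400000 + (0.2/6)·(k1 + 2k2 + 2k3 + k4) = 0.618547
x=0.200000, y=0.618547:
  k1 = f(0.200000, 0.618547) = 1.348432
  k2 = f(0.300000, 0.753390) = 1.642391
  k3 = f(0.300000, 0.782786) = 1.706473
  k4 = f(0.400000, 0.959842) = 2.092455
  y ← 0.618547 + (0.2/6)·(k1 + 2k2 + 2k3 + k4) = 0.956501
y(0.4) ≈ 0.9565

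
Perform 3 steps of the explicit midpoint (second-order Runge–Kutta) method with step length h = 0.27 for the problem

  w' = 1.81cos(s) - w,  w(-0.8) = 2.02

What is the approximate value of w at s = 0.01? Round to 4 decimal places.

Midpoint: k1 = f(s_n, w_n); k2 = f(s_n + h/2, w_n + (h/2)·k1); w_{n+1} = w_n + h·k2.
s=-0.800000, w=2.020000:
  k1 = f(-0.800000, 2.020000) = -0.758961
  k2 = f(-0.665000, 1.917540) = -0.493221
  w ← 2.020000 + 0.27·(-0.493221) = 1.886830
s=-0.530000, w=1.886830:
  k1 = f(-0.530000, 1.886830) = -0.325150
  k2 = f(-0.395000, 1.842935) = -0.172311
  w ← 1.886830 + 0.27·(-0.172311) = 1.840306
s=-0.260000, w=1.840306:
  k1 = f(-0.260000, 1.840306) = -0.091140
  k2 = f(-0.125000, 1.828002) = -0.032125
  w ← 1.840306 + 0.27·(-0.032125) = 1.831633
w(0.01) ≈ 1.8316

1.8316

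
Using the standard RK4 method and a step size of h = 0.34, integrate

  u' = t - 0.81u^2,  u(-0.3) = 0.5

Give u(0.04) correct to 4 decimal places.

RK4: k1 = f(t_n, u_n); k2 = f(t_n + h/2, u_n + (h/2)·k1); k3 = f(t_n + h/2, u_n + (h/2)·k2); k4 = f(t_n + h, u_n + h·k3); u_{n+1} = u_n + (h/6)·(k1 + 2k2 + 2k3 + k4).
t=-0.300000, u=0.500000:
  k1 = f(-0.300000, 0.500000) = -0.502500
  k2 = f(-0.130000, 0.414575) = -0.269217
  k3 = f(-0.130000, 0.454233) = -0.297125
  k4 = f(0.040000, 0.398977) = -0.088938
  u ← 0.500000 + (0.34/6)·(k1 + 2k2 + 2k3 + k4) = 0.402300
u(0.04) ≈ 0.4023

0.4023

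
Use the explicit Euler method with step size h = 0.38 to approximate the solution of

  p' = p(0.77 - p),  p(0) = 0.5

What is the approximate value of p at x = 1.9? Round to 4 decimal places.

0.6944

Euler: p_{n+1} = p_n + h·f(x_n, p_n).
x=0.000000, p=0.500000: f=0.135000 → p ← 0.500000 + 0.38·0.135000 = 0.551300
x=0.380000, p=0.551300: f=0.120569 → p ← 0.551300 + 0.38·0.120569 = 0.597116
x=0.760000, p=0.597116: f=0.103232 → p ← 0.597116 + 0.38·0.103232 = 0.636344
x=1.140000, p=0.636344: f=0.085051 → p ← 0.636344 + 0.38·0.085051 = 0.668664
x=1.520000, p=0.668664: f=0.067760 → p ← 0.668664 + 0.38·0.067760 = 0.694413
p(1.9) ≈ 0.6944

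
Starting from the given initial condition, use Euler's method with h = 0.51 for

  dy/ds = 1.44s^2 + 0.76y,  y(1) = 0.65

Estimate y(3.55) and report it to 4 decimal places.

29.6200

Euler: y_{n+1} = y_n + h·f(s_n, y_n).
s=1.000000, y=0.650000: f=1.934000 → y ← 0.650000 + 0.51·1.934000 = 1.636340
s=1.510000, y=1.636340: f=4.526962 → y ← 1.636340 + 0.51·4.526962 = 3.945091
s=2.020000, y=3.945091: f=8.874045 → y ← 3.945091 + 0.51·8.874045 = 8.470854
s=2.530000, y=8.470854: f=15.655145 → y ← 8.470854 + 0.51·15.655145 = 16.454978
s=3.040000, y=16.454978: f=25.813687 → y ← 16.454978 + 0.51·25.813687 = 29.619958
y(3.55) ≈ 29.6200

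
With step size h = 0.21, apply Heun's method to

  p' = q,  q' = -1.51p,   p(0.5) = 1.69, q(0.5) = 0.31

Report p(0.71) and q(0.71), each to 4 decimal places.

Heun on (p,q): k1 = f(t_n, state_n); k2 = f(t_n + h, state_n + h·k1); state_{n+1} = state_n + (h/2)·(k1 + k2).
0.500000: (1.690000, 0.310000)
  k1 = (0.310000, -2.551900)
  predictor → (1.755100, -0.225899)
  k2 = (-0.225899, -2.650201)
  → (1.698831, -0.236221)
(p(0.71), q(0.71)) ≈ (1.6988, -0.2362)

1.6988, -0.2362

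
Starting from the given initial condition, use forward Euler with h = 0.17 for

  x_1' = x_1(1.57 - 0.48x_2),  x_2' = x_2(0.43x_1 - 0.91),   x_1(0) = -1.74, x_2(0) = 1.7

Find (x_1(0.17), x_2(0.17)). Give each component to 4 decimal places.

-1.9630, 1.2208

Euler on (x_1,x_2): x_1_{n+1} = x_1_n + h·x_1', x_2_{n+1} = x_2_n + h·x_2'.
0.000000: (-1.740000, 1.700000); f=(-1.311960, -2.818940) → (-1.963033, 1.220780)
(x_1(0.17), x_2(0.17)) ≈ (-1.9630, 1.2208)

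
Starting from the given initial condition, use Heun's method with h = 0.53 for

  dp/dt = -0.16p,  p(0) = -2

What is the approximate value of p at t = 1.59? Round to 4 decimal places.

Heun: k1 = f(t_n, p_n); k2 = f(t_n + h, p_n + h·k1); p_{n+1} = p_n + (h/2)·(k1 + k2).
t=0.000000, p=-2.000000:
  k1 = f(0.000000, -2.000000) = 0.320000
  k2 = f(0.530000, -1.830400) = 0.292864
  p ← -2.000000 + (0.53/2)·(0.320000 + 0.292864) = -1.837591
t=0.530000, p=-1.837591:
  k1 = f(0.530000, -1.837591) = 0.294015
  k2 = f(1.060000, -1.681763) = 0.269082
  p ← -1.837591 + (0.53/2)·(0.294015 + 0.269082) = -1.688370
t=1.060000, p=-1.688370:
  k1 = f(1.060000, -1.688370) = 0.270139
  k2 = f(1.590000, -1.545197) = 0.247231
  p ← -1.688370 + (0.53/2)·(0.270139 + 0.247231) = -1.551267
p(1.59) ≈ -1.5513

-1.5513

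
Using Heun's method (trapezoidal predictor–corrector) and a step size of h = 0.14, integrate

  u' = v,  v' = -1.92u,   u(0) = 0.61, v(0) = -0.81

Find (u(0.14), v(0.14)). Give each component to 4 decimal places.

0.4851, -0.9587

Heun on (u,v): k1 = f(t_n, state_n); k2 = f(t_n + h, state_n + h·k1); state_{n+1} = state_n + (h/2)·(k1 + k2).
0.000000: (0.610000, -0.810000)
  k1 = (-0.810000, -1.171200)
  predictor → (0.496600, -0.973968)
  k2 = (-0.973968, -0.953472)
  → (0.485122, -0.958727)
(u(0.14), v(0.14)) ≈ (0.4851, -0.9587)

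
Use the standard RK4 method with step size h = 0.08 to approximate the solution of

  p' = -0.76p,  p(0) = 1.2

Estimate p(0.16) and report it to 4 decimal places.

RK4: k1 = f(t_n, p_n); k2 = f(t_n + h/2, p_n + (h/2)·k1); k3 = f(t_n + h/2, p_n + (h/2)·k2); k4 = f(t_n + h, p_n + h·k3); p_{n+1} = p_n + (h/6)·(k1 + 2k2 + 2k3 + k4).
t=0.000000, p=1.200000:
  k1 = f(0.000000, 1.200000) = -0.912000
  k2 = f(0.040000, 1.163520) = -0.884275
  k3 = f(0.040000, 1.164629) = -0.885118
  k4 = f(0.080000, 1.129191) = -0.858185
  p ← 1.200000 + (0.08/6)·(k1 + 2k2 + 2k3 + k4) = 1.129214
t=0.080000, p=1.129214:
  k1 = f(0.080000, 1.129214) = -0.858202
  k2 = f(0.120000, 1.094886) = -0.832113
  k3 = f(0.120000, 1.095929) = -0.832906
  k4 = f(0.160000, 1.062581) = -0.807562
  p ← 1.129214 + (0.08/6)·(k1 + 2k2 + 2k3 + k4) = 1.062603
p(0.16) ≈ 1.0626

1.0626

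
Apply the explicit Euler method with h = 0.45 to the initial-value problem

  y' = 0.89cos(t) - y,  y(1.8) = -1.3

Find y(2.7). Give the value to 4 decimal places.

-0.6949

Euler: y_{n+1} = y_n + h·f(t_n, y_n).
t=1.800000, y=-1.300000: f=1.097790 → y ← -1.300000 + 0.45·1.097790 = -0.805994
t=2.250000, y=-0.805994: f=0.246920 → y ← -0.805994 + 0.45·0.246920 = -0.694880
y(2.7) ≈ -0.6949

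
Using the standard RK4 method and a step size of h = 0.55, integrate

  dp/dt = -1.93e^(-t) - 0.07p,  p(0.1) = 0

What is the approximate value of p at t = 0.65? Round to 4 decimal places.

-0.7235

RK4: k1 = f(t_n, p_n); k2 = f(t_n + h/2, p_n + (h/2)·k1); k3 = f(t_n + h/2, p_n + (h/2)·k2); k4 = f(t_n + h, p_n + h·k3); p_{n+1} = p_n + (h/6)·(k1 + 2k2 + 2k3 + k4).
t=0.100000, p=0.000000:
  k1 = f(0.100000, 0.000000) = -1.746336
  k2 = f(0.375000, -0.480242) = -1.292851
  k3 = f(0.375000, -0.355534) = -1.301581
  k4 = f(0.650000, -0.715870) = -0.957437
  p ← 0.000000 + (0.55/6)·(k1 + 2k2 + 2k3 + k4) = -0.723492
p(0.65) ≈ -0.7235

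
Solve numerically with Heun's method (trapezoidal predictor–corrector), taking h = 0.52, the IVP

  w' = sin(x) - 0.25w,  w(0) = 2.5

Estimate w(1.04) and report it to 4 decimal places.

Heun: k1 = f(x_n, w_n); k2 = f(x_n + h, w_n + h·k1); w_{n+1} = w_n + (h/2)·(k1 + k2).
x=0.000000, w=2.500000:
  k1 = f(0.000000, 2.500000) = -0.625000
  k2 = f(0.520000, 2.175000) = -0.046870
  w ← 2.500000 + (0.52/2)·(-0.625000 + (-0.046870)) = 2.325314
x=0.520000, w=2.325314:
  k1 = f(0.520000, 2.325314) = -0.084448
  k2 = f(1.040000, 2.281401) = 0.292054
  w ← 2.325314 + (0.52/2)·(-0.084448 + 0.292054) = 2.379291
w(1.04) ≈ 2.3793

2.3793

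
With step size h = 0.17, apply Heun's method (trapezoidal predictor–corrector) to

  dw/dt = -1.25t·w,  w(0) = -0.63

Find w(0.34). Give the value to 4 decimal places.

Heun: k1 = f(t_n, w_n); k2 = f(t_n + h, w_n + h·k1); w_{n+1} = w_n + (h/2)·(k1 + k2).
t=0.000000, w=-0.630000:
  k1 = f(0.000000, -0.630000) = 0.000000
  k2 = f(0.170000, -0.630000) = 0.133875
  w ← -0.630000 + (0.17/2)·(0.000000 + 0.133875) = -0.618621
t=0.170000, w=-0.618621:
  k1 = f(0.170000, -0.618621) = 0.131457
  k2 = f(0.340000, -0.596273) = 0.253416
  w ← -0.618621 + (0.17/2)·(0.131457 + 0.253416) = -0.585906
w(0.34) ≈ -0.5859

-0.5859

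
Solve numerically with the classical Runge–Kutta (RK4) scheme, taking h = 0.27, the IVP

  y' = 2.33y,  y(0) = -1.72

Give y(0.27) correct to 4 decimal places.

-3.2250

RK4: k1 = f(x_n, y_n); k2 = f(x_n + h/2, y_n + (h/2)·k1); k3 = f(x_n + h/2, y_n + (h/2)·k2); k4 = f(x_n + h, y_n + h·k3); y_{n+1} = y_n + (h/6)·(k1 + 2k2 + 2k3 + k4).
x=0.000000, y=-1.720000:
  k1 = f(0.000000, -1.720000) = -4.007600
  k2 = f(0.135000, -2.261026) = -5.268191
  k3 = f(0.135000, -2.431206) = -5.664709
  k4 = f(0.270000, -3.249472) = -7.571269
  y ← -1.720000 + (0.27/6)·(k1 + 2k2 + 2k3 + k4) = -3.225010
y(0.27) ≈ -3.2250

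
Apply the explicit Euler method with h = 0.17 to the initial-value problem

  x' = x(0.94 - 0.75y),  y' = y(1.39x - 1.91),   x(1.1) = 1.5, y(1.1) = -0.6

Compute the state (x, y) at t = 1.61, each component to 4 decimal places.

Euler on (x,y): x_{n+1} = x_n + h·x', y_{n+1} = y_n + h·y'.
1.100000: (1.500000, -0.600000); f=(2.085000, -0.105000) → (1.854450, -0.617850)
1.270000: (1.854450, -0.617850); f=(2.602512, -0.412529) → (2.296877, -0.687980)
1.440000: (2.296877, -0.687980); f=(3.344219, -0.882444) → (2.865394, -0.837995)
(x(1.61), y(1.61)) ≈ (2.8654, -0.8380)

2.8654, -0.8380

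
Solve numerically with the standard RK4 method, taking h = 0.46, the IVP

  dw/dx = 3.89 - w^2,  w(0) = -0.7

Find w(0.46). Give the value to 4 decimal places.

RK4: k1 = f(x_n, w_n); k2 = f(x_n + h/2, w_n + (h/2)·k1); k3 = f(x_n + h/2, w_n + (h/2)·k2); k4 = f(x_n + h, w_n + h·k3); w_{n+1} = w_n + (h/6)·(k1 + 2k2 + 2k3 + k4).
x=0.000000, w=-0.700000:
  k1 = f(0.000000, -0.700000) = 3.400000
  k2 = f(0.230000, 0.082000) = 3.883276
  k3 = f(0.230000, 0.193153) = 3.852692
  k4 = f(0.460000, 1.072238) = 2.740305
  w ← -0.700000 + (0.46/6)·(k1 + 2k2 + 2k3 + k4) = 0.956938
w(0.46) ≈ 0.9569

0.9569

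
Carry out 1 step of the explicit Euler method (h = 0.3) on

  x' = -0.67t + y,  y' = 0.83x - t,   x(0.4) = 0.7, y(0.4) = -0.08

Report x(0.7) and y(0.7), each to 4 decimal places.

Euler on (x,y): x_{n+1} = x_n + h·x', y_{n+1} = y_n + h·y'.
0.400000: (0.700000, -0.080000); f=(-0.348000, 0.181000) → (0.595600, -0.025700)
(x(0.7), y(0.7)) ≈ (0.5956, -0.0257)

0.5956, -0.0257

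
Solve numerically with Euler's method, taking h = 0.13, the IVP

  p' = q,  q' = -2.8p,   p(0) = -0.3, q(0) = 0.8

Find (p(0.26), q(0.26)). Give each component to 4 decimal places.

-0.0778, 0.9805

Euler on (p,q): p_{n+1} = p_n + h·p', q_{n+1} = q_n + h·q'.
0.000000: (-0.300000, 0.800000); f=(0.800000, 0.840000) → (-0.196000, 0.909200)
0.130000: (-0.196000, 0.909200); f=(0.909200, 0.548800) → (-0.077804, 0.980544)
(p(0.26), q(0.26)) ≈ (-0.0778, 0.9805)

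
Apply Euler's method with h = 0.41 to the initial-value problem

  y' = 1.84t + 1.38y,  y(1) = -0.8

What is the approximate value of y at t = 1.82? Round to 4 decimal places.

Euler: y_{n+1} = y_n + h·f(t_n, y_n).
t=1.000000, y=-0.800000: f=0.736000 → y ← -0.800000 + 0.41·0.736000 = -0.498240
t=1.410000, y=-0.498240: f=1.906829 → y ← -0.498240 + 0.41·1.906829 = 0.283560
y(1.82) ≈ 0.2836

0.2836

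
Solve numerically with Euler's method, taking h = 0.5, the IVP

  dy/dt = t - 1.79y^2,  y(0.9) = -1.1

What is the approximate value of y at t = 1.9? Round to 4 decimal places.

-3.7207

Euler: y_{n+1} = y_n + h·f(t_n, y_n).
t=0.900000, y=-1.100000: f=-1.265900 → y ← -1.100000 + 0.5·(-1.265900) = -1.732950
t=1.400000, y=-1.732950: f=-3.975577 → y ← -1.732950 + 0.5·(-3.975577) = -3.720739
y(1.9) ≈ -3.7207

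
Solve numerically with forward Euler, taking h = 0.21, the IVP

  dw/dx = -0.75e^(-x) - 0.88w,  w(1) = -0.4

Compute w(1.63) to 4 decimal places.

-0.3316

Euler: w_{n+1} = w_n + h·f(x_n, w_n).
x=1.000000, w=-0.400000: f=0.076090 → w ← -0.400000 + 0.21·0.076090 = -0.384021
x=1.210000, w=-0.384021: f=0.114291 → w ← -0.384021 + 0.21·0.114291 = -0.360020
x=1.420000, w=-0.360020: f=0.135532 → w ← -0.360020 + 0.21·0.135532 = -0.331558
w(1.63) ≈ -0.3316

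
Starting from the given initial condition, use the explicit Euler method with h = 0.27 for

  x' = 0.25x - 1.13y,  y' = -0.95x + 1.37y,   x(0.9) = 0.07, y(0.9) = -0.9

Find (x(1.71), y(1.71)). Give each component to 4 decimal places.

Euler on (x,y): x_{n+1} = x_n + h·x', y_{n+1} = y_n + h·y'.
0.900000: (0.070000, -0.900000); f=(1.034500, -1.299500) → (0.349315, -1.250865)
1.170000: (0.349315, -1.250865); f=(1.500806, -2.045534) → (0.754533, -1.803159)
1.440000: (0.754533, -1.803159); f=(2.226203, -3.187134) → (1.355608, -2.663686)
(x(1.71), y(1.71)) ≈ (1.3556, -2.6637)

1.3556, -2.6637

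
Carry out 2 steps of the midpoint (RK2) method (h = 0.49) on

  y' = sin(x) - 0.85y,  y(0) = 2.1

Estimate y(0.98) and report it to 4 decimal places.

Midpoint: k1 = f(x_n, y_n); k2 = f(x_n + h/2, y_n + (h/2)·k1); y_{n+1} = y_n + h·k2.
x=0.000000, y=2.100000:
  k1 = f(0.000000, 2.100000) = -1.785000
  k2 = f(0.245000, 1.662675) = -1.170717
  y ← 2.100000 + 0.49·(-1.170717) = 1.526348
x=0.490000, y=1.526348:
  k1 = f(0.490000, 1.526348) = -0.826770
  k2 = f(0.735000, 1.323790) = -0.454634
  y ← 1.526348 + 0.49·(-0.454634) = 1.303578
y(0.98) ≈ 1.3036

1.3036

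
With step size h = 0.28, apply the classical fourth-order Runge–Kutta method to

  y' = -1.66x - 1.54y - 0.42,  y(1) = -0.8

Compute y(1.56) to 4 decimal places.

RK4: k1 = f(x_n, y_n); k2 = f(x_n + h/2, y_n + (h/2)·k1); k3 = f(x_n + h/2, y_n + (h/2)·k2); k4 = f(x_n + h, y_n + h·k3); y_{n+1} = y_n + (h/6)·(k1 + 2k2 + 2k3 + k4).
x=1.000000, y=-0.800000:
  k1 = f(1.000000, -0.800000) = -0.848000
  k2 = f(1.140000, -0.918720) = -0.897571
  k3 = f(1.140000, -0.925660) = -0.886884
  k4 = f(1.280000, -1.048327) = -0.930376
  y ← -0.800000 + (0.28/6)·(k1 + 2k2 + 2k3 + k4) = -1.049540
x=1.280000, y=-1.049540:
  k1 = f(1.280000, -1.049540) = -0.928508
  k2 = f(1.420000, -1.179531) = -0.960722
  k3 = f(1.420000, -1.184041) = -0.953777
  k4 = f(1.560000, -1.316597) = -0.982040
  y ← -1.049540 + (0.28/6)·(k1 + 2k2 + 2k3 + k4) = -1.317385
y(1.56) ≈ -1.3174

-1.3174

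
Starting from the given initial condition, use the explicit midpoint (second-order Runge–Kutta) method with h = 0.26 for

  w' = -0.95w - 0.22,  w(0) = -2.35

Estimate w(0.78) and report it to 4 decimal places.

Midpoint: k1 = f(s_n, w_n); k2 = f(s_n + h/2, w_n + (h/2)·k1); w_{n+1} = w_n + h·k2.
s=0.000000, w=-2.350000:
  k1 = f(0.000000, -2.350000) = 2.012500
  k2 = f(0.130000, -2.088375) = 1.763956
  w ← -2.350000 + 0.26·1.763956 = -1.891371
s=0.260000, w=-1.891371:
  k1 = f(0.260000, -1.891371) = 1.576803
  k2 = f(0.390000, -1.686387) = 1.382068
  w ← -1.891371 + 0.26·1.382068 = -1.532034
s=0.520000, w=-1.532034:
  k1 = f(0.520000, -1.532034) = 1.235432
  k2 = f(0.650000, -1.371428) = 1.082856
  w ← -1.532034 + 0.26·1.082856 = -1.250491
w(0.78) ≈ -1.2505

-1.2505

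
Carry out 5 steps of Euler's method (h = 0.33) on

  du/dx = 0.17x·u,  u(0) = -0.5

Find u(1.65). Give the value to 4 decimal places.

-0.5987

Euler: u_{n+1} = u_n + h·f(x_n, u_n).
x=0.000000, u=-0.500000: f=0.000000 → u ← -0.500000 + 0.33·0.000000 = -0.500000
x=0.330000, u=-0.500000: f=-0.028050 → u ← -0.500000 + 0.33·(-0.028050) = -0.509257
x=0.660000, u=-0.509257: f=-0.057139 → u ← -0.509257 + 0.33·(-0.057139) = -0.528112
x=0.990000, u=-0.528112: f=-0.088881 → u ← -0.528112 + 0.33·(-0.088881) = -0.557443
x=1.320000, u=-0.557443: f=-0.125090 → u ← -0.557443 + 0.33·(-0.125090) = -0.598723
u(1.65) ≈ -0.5987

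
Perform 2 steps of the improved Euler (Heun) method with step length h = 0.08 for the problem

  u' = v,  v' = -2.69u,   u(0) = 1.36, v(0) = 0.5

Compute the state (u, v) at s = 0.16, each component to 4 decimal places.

Heun on (u,v): k1 = f(s_n, state_n); k2 = f(s_n + h, state_n + h·k1); state_{n+1} = state_n + (h/2)·(k1 + k2).
0.000000: (1.360000, 0.500000)
  k1 = (0.500000, -3.658400)
  predictor → (1.400000, 0.207328)
  k2 = (0.207328, -3.766000)
  → (1.388293, 0.203024)
0.080000: (1.388293, 0.203024)
  k1 = (0.203024, -3.734508)
  predictor → (1.404535, -0.095737)
  k2 = (-0.095737, -3.778199)
  → (1.392585, -0.097484)
(u(0.16), v(0.16)) ≈ (1.3926, -0.0975)

1.3926, -0.0975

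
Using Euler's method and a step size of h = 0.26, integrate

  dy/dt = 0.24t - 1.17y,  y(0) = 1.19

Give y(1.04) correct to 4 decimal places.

0.3580

Euler: y_{n+1} = y_n + h·f(t_n, y_n).
t=0.000000, y=1.190000: f=-1.392300 → y ← 1.190000 + 0.26·(-1.392300) = 0.828002
t=0.260000, y=0.828002: f=-0.906362 → y ← 0.828002 + 0.26·(-0.906362) = 0.592348
t=0.520000, y=0.592348: f=-0.568247 → y ← 0.592348 + 0.26·(-0.568247) = 0.444604
t=0.780000, y=0.444604: f=-0.332986 → y ← 0.444604 + 0.26·(-0.332986) = 0.358027
y(1.04) ≈ 0.3580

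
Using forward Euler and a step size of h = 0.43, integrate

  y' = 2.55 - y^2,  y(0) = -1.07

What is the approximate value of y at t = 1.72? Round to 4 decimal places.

1.6261

Euler: y_{n+1} = y_n + h·f(t_n, y_n).
t=0.000000, y=-1.070000: f=1.405100 → y ← -1.070000 + 0.43·1.405100 = -0.465807
t=0.430000, y=-0.465807: f=2.333024 → y ← -0.465807 + 0.43·2.333024 = 0.537393
t=0.860000, y=0.537393: f=2.261208 → y ← 0.537393 + 0.43·2.261208 = 1.509713
t=1.290000, y=1.509713: f=0.270767 → y ← 1.509713 + 0.43·0.270767 = 1.626143
y(1.72) ≈ 1.6261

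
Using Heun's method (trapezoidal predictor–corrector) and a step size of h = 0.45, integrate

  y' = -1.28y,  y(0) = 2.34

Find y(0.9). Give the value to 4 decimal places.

0.8142

Heun: k1 = f(s_n, y_n); k2 = f(s_n + h, y_n + h·k1); y_{n+1} = y_n + (h/2)·(k1 + k2).
s=0.000000, y=2.340000:
  k1 = f(0.000000, 2.340000) = -2.995200
  k2 = f(0.450000, 0.992160) = -1.269965
  y ← 2.340000 + (0.45/2)·(-2.995200 + (-1.269965)) = 1.380338
s=0.450000, y=1.380338:
  k1 = f(0.450000, 1.380338) = -1.766833
  k2 = f(0.900000, 0.585263) = -0.749137
  y ← 1.380338 + (0.45/2)·(-1.766833 + (-0.749137)) = 0.814245
y(0.9) ≈ 0.8142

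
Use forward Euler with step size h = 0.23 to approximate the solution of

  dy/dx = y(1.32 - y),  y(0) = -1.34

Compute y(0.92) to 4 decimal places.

Euler: y_{n+1} = y_n + h·f(x_n, y_n).
x=0.000000, y=-1.340000: f=-3.564400 → y ← -1.340000 + 0.23·(-3.564400) = -2.159812
x=0.230000, y=-2.159812: f=-7.515740 → y ← -2.159812 + 0.23·(-7.515740) = -3.888432
x=0.460000, y=-3.888432: f=-20.252635 → y ← -3.888432 + 0.23·(-20.252635) = -8.546538
x=0.690000, y=-8.546538: f=-84.324745 → y ← -8.546538 + 0.23·(-84.324745) = -27.941229
y(0.92) ≈ -27.9412

-27.9412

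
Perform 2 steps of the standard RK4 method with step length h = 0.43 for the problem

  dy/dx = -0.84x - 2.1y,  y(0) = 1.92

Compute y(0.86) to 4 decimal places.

0.1368

RK4: k1 = f(x_n, y_n); k2 = f(x_n + h/2, y_n + (h/2)·k1); k3 = f(x_n + h/2, y_n + (h/2)·k2); k4 = f(x_n + h, y_n + h·k3); y_{n+1} = y_n + (h/6)·(k1 + 2k2 + 2k3 + k4).
x=0.000000, y=1.920000:
  k1 = f(0.000000, 1.920000) = -4.032000
  k2 = f(0.215000, 1.053120) = -2.392152
  k3 = f(0.215000, 1.405687) = -3.132543
  k4 = f(0.430000, 0.573006) = -1.564513
  y ← 1.920000 + (0.43/6)·(k1 + 2k2 + 2k3 + k4) = 0.727044
x=0.430000, y=0.727044:
  k1 = f(0.430000, 0.727044) = -1.887991
  k2 = f(0.645000, 0.321125) = -1.216163
  k3 = f(0.645000, 0.465568) = -1.519494
  k4 = f(0.860000, 0.073661) = -0.877089
  y ← 0.727044 + (0.43/6)·(k1 + 2k2 + 2k3 + k4) = 0.136769
y(0.86) ≈ 0.1368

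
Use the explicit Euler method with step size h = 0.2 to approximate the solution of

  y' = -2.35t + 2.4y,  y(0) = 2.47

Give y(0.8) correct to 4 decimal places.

Euler: y_{n+1} = y_n + h·f(t_n, y_n).
t=0.000000, y=2.470000: f=5.928000 → y ← 2.470000 + 0.2·5.928000 = 3.655600
t=0.200000, y=3.655600: f=8.303440 → y ← 3.655600 + 0.2·8.303440 = 5.316288
t=0.400000, y=5.316288: f=11.819091 → y ← 5.316288 + 0.2·11.819091 = 7.680106
t=0.600000, y=7.680106: f=17.022255 → y ← 7.680106 + 0.2·17.022255 = 11.084557
y(0.8) ≈ 11.0846

11.0846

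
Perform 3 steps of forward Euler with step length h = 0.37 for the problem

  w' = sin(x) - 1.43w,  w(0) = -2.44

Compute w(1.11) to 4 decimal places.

Euler: w_{n+1} = w_n + h·f(x_n, w_n).
x=0.000000, w=-2.440000: f=3.489200 → w ← -2.440000 + 0.37·3.489200 = -1.148996
x=0.370000, w=-1.148996: f=2.004680 → w ← -1.148996 + 0.37·2.004680 = -0.407265
x=0.740000, w=-0.407265: f=1.256676 → w ← -0.407265 + 0.37·1.256676 = 0.057706
w(1.11) ≈ 0.0577

0.0577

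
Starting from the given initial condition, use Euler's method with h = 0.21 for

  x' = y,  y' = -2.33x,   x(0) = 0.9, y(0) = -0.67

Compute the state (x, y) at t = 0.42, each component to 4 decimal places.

Euler on (x,y): x_{n+1} = x_n + h·x', y_{n+1} = y_n + h·y'.
0.000000: (0.900000, -0.670000); f=(-0.670000, -2.097000) → (0.759300, -1.110370)
0.210000: (0.759300, -1.110370); f=(-1.110370, -1.769169) → (0.526122, -1.481895)
(x(0.42), y(0.42)) ≈ (0.5261, -1.4819)

0.5261, -1.4819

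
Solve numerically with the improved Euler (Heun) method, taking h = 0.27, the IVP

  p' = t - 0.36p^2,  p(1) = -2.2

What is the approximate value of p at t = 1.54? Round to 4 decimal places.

Heun: k1 = f(t_n, p_n); k2 = f(t_n + h, p_n + h·k1); p_{n+1} = p_n + (h/2)·(k1 + k2).
t=1.000000, p=-2.200000:
  k1 = f(1.000000, -2.200000) = -0.742400
  k2 = f(1.270000, -2.400448) = -0.804374
  p ← -2.200000 + (0.27/2)·(-0.742400 + (-0.804374)) = -2.408815
t=1.270000, p=-2.408815:
  k1 = f(1.270000, -2.408815) = -0.818859
  k2 = f(1.540000, -2.629907) = -0.949907
  p ← -2.408815 + (0.27/2)·(-0.818859 + (-0.949907)) = -2.647598
p(1.54) ≈ -2.6476

-2.6476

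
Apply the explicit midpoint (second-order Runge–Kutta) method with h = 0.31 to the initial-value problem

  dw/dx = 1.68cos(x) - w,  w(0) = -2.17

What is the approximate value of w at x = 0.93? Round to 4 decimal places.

-0.0429

Midpoint: k1 = f(x_n, w_n); k2 = f(x_n + h/2, w_n + (h/2)·k1); w_{n+1} = w_n + h·k2.
x=0.000000, w=-2.170000:
  k1 = f(0.000000, -2.170000) = 3.850000
  k2 = f(0.155000, -1.573250) = 3.233109
  w ← -2.170000 + 0.31·3.233109 = -1.167736
x=0.310000, w=-1.167736:
  k1 = f(0.310000, -1.167736) = 2.767656
  k2 = f(0.465000, -0.738749) = 2.240370
  w ← -1.167736 + 0.31·2.240370 = -0.473222
x=0.620000, w=-0.473222:
  k1 = f(0.620000, -0.473222) = 1.840537
  k2 = f(0.775000, -0.187938) = 1.388166
  w ← -0.473222 + 0.31·1.388166 = -0.042890
w(0.93) ≈ -0.0429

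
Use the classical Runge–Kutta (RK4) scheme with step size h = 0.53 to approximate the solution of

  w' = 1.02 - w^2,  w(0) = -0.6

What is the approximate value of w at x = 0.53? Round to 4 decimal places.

-0.1499

RK4: k1 = f(x_n, w_n); k2 = f(x_n + h/2, w_n + (h/2)·k1); k3 = f(x_n + h/2, w_n + (h/2)·k2); k4 = f(x_n + h, w_n + h·k3); w_{n+1} = w_n + (h/6)·(k1 + 2k2 + 2k3 + k4).
x=0.000000, w=-0.600000:
  k1 = f(0.000000, -0.600000) = 0.660000
  k2 = f(0.265000, -0.425100) = 0.839290
  k3 = f(0.265000, -0.377588) = 0.877427
  k4 = f(0.530000, -0.134964) = 1.001785
  w ← -0.600000 + (0.53/6)·(k1 + 2k2 + 2k3 + k4) = -0.149922
w(0.53) ≈ -0.1499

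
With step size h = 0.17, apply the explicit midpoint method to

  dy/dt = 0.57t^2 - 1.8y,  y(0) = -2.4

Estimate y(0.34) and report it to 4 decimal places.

Midpoint: k1 = f(t_n, y_n); k2 = f(t_n + h/2, y_n + (h/2)·k1); y_{n+1} = y_n + h·k2.
t=0.000000, y=-2.400000:
  k1 = f(0.000000, -2.400000) = 4.320000
  k2 = f(0.085000, -2.032800) = 3.663158
  y ← -2.400000 + 0.17·3.663158 = -1.777263
t=0.170000, y=-1.777263:
  k1 = f(0.170000, -1.777263) = 3.215547
  k2 = f(0.255000, -1.503942) = 2.744159
  y ← -1.777263 + 0.17·2.744159 = -1.310756
y(0.34) ≈ -1.3108

-1.3108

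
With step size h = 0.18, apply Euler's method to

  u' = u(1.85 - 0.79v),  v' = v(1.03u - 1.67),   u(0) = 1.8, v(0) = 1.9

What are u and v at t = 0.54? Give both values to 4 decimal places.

Euler on (u,v): u_{n+1} = u_n + h·u', v_{n+1} = v_n + h·v'.
0.000000: (1.800000, 1.900000); f=(0.628200, 0.349600) → (1.913076, 1.962928)
0.180000: (1.913076, 1.962928); f=(0.572559, 0.589798) → (2.016137, 2.069092)
0.360000: (2.016137, 2.069092); f=(0.434311, 0.841335) → (2.094313, 2.220532)
(u(0.54), v(0.54)) ≈ (2.0943, 2.2205)

2.0943, 2.2205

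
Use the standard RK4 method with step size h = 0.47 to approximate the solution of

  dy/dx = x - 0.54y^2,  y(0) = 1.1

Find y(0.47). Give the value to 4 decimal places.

RK4: k1 = f(x_n, y_n); k2 = f(x_n + h/2, y_n + (h/2)·k1); k3 = f(x_n + h/2, y_n + (h/2)·k2); k4 = f(x_n + h, y_n + h·k3); y_{n+1} = y_n + (h/6)·(k1 + 2k2 + 2k3 + k4).
x=0.000000, y=1.100000:
  k1 = f(0.000000, 1.100000) = -0.653400
  k2 = f(0.235000, 0.946451) = -0.248716
  k3 = f(0.235000, 1.041552) = -0.350808
  k4 = f(0.470000, 0.935120) = -0.002203
  y ← 1.100000 + (0.47/6)·(k1 + 2k2 + 2k3 + k4) = 0.954719
y(0.47) ≈ 0.9547

0.9547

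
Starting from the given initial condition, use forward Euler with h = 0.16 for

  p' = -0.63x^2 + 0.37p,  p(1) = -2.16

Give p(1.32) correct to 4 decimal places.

Euler: p_{n+1} = p_n + h·f(x_n, p_n).
x=1.000000, p=-2.160000: f=-1.429200 → p ← -2.160000 + 0.16·(-1.429200) = -2.388672
x=1.160000, p=-2.388672: f=-1.731537 → p ← -2.388672 + 0.16·(-1.731537) = -2.665718
p(1.32) ≈ -2.6657

-2.6657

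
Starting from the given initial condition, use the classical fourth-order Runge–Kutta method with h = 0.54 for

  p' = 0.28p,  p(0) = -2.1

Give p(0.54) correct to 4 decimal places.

RK4: k1 = f(s_n, p_n); k2 = f(s_n + h/2, p_n + (h/2)·k1); k3 = f(s_n + h/2, p_n + (h/2)·k2); k4 = f(s_n + h, p_n + h·k3); p_{n+1} = p_n + (h/6)·(k1 + 2k2 + 2k3 + k4).
s=0.000000, p=-2.100000:
  k1 = f(0.000000, -2.100000) = -0.588000
  k2 = f(0.270000, -2.258760) = -0.632453
  k3 = f(0.270000, -2.270762) = -0.635813
  k4 = f(0.540000, -2.443339) = -0.684135
  p ← -2.100000 + (0.54/6)·(k1 + 2k2 + 2k3 + k4) = -2.442780
p(0.54) ≈ -2.4428

-2.4428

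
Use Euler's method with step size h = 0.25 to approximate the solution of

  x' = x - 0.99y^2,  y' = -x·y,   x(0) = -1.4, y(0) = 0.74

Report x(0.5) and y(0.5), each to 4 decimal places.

-2.6039, 1.4699

Euler on (x,y): x_{n+1} = x_n + h·x', y_{n+1} = y_n + h·y'.
0.000000: (-1.400000, 0.740000); f=(-1.942124, 1.036000) → (-1.885531, 0.999000)
0.250000: (-1.885531, 0.999000); f=(-2.873552, 1.883645) → (-2.603919, 1.469911)
(x(0.5), y(0.5)) ≈ (-2.6039, 1.4699)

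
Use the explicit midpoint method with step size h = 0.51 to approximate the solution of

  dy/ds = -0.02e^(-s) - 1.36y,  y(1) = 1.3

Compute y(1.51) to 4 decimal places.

0.7094

Midpoint: k1 = f(s_n, y_n); k2 = f(s_n + h/2, y_n + (h/2)·k1); y_{n+1} = y_n + h·k2.
s=1.000000, y=1.300000:
  k1 = f(1.000000, 1.300000) = -1.775358
  k2 = f(1.255000, 0.847284) = -1.158008
  y ← 1.300000 + 0.51·(-1.158008) = 0.709416
y(1.51) ≈ 0.7094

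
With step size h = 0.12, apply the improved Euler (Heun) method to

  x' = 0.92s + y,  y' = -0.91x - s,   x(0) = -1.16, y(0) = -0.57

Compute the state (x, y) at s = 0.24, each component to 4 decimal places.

-1.2408, -0.3336

Heun on (x,y): k1 = f(s_n, state_n); k2 = f(s_n + h, state_n + h·k1); state_{n+1} = state_n + (h/2)·(k1 + k2).
0.000000: (-1.160000, -0.570000)
  k1 = (-0.570000, 1.055600)
  predictor → (-1.228400, -0.443328)
  k2 = (-0.332928, 0.997844)
  → (-1.214176, -0.446793)
0.120000: (-1.214176, -0.446793)
  k1 = (-0.336393, 0.984900)
  predictor → (-1.254543, -0.328605)
  k2 = (-0.107805, 0.901634)
  → (-1.240828, -0.333601)
(x(0.24), y(0.24)) ≈ (-1.2408, -0.3336)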